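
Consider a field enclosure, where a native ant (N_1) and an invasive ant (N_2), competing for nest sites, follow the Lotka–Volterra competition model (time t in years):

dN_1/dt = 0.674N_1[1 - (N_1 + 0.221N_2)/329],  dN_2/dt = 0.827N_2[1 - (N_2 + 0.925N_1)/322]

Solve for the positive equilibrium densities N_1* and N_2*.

Setting both brackets to zero gives the nullclines N_1 + 0.221N_2 = 329 and 0.925N_1 + N_2 = 322.
Substituting N_2 = 322 - 0.925N_1 into the first: N_1(1 - 0.221·0.925) = 329 - 0.221·322.
So N_1* = 258/0.796 = 324, and then N_2* = 322 - 0.925·324 = 22.2.

N_1* ≈ 324, N_2* ≈ 22.2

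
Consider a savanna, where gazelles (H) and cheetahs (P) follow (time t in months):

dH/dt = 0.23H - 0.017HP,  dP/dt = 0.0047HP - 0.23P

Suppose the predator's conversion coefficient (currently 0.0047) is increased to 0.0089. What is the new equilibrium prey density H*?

At the interior fixed point, setting dP/dt = 0 with P > 0 fixes H* = (predator death rate)/(HP coefficient) — independent of the other coefficients.
With the change, H* = 0.23/0.0089 = 25.8; it falls from 48.9.

H* ≈ 25.8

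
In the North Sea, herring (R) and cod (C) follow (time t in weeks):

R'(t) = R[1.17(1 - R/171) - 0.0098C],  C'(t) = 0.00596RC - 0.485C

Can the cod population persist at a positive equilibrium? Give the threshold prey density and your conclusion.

Threshold R = 81.4; K > 81.4, so yes, the predator persists.

The predator equation gives dC/dt > 0 only when R > 0.485/0.00596 = 81.4.
Without the predator, R → K = 171. Since 171 > 81.4, the predator can invade and persist.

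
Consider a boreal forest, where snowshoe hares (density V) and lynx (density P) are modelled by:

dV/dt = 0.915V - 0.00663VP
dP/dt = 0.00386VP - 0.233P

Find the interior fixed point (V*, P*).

Set dP/dt = 0 with P > 0: 0.00386V - 0.233 = 0, so V* = 0.233/0.00386 = 60.4.
Set dV/dt = 0 with V > 0: 0.915 - 0.00663P = 0, so P* = 0.915/0.00663 = 138.

V* ≈ 60.4, P* ≈ 138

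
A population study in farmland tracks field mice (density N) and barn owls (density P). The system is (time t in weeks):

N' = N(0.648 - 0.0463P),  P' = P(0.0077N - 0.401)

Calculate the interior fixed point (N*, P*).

Set dP/dt = 0 with P > 0: 0.0077N - 0.401 = 0, so N* = 0.401/0.0077 = 52.1.
Set dN/dt = 0 with N > 0: 0.648 - 0.0463P = 0, so P* = 0.648/0.0463 = 14.

N* ≈ 52.1, P* ≈ 14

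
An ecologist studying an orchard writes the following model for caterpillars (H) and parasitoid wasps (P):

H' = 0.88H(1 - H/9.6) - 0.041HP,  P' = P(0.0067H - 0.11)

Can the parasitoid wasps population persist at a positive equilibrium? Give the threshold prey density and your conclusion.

Threshold H = 16.4; K < 16.4, so no, the predator goes extinct.

The predator equation gives dP/dt > 0 only when H > 0.11/0.0067 = 16.4.
Without the predator, H → K = 9.6. Since 9.6 < 16.4, the predator cannot invade.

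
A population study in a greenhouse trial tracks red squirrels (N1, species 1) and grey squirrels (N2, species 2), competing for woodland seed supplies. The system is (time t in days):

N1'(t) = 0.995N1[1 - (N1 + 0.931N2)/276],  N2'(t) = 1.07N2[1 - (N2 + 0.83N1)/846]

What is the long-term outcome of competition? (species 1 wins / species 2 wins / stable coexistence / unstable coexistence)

species 2 excludes species 1

Compare the nullcline intercepts: K1/α12 = 276/0.931 = 296 < K2 = 846; K2/α21 = 846/0.83 = 1020 > K1 = 276.
Since the inequalities point opposite ways, species 2 can invade but species 1 cannot.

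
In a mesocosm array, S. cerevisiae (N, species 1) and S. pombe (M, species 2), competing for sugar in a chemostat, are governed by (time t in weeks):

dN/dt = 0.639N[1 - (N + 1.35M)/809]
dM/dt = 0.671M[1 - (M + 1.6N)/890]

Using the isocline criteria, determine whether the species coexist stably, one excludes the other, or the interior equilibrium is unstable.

unstable coexistence (outcome depends on initial conditions)

Compare the nullcline intercepts: K1/α12 = 809/1.35 = 599 < K2 = 890; K2/α21 = 890/1.6 = 556 < K1 = 809.
Since both are reversed, neither can invade when rare; the interior point is a saddle.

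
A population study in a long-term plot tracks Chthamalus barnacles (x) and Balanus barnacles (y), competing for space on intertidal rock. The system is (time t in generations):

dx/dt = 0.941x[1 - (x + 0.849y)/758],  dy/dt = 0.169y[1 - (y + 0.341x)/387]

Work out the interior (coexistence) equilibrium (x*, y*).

x* ≈ 604, y* ≈ 181

Setting both brackets to zero gives the nullclines x + 0.849y = 758 and 0.341x + y = 387.
Substituting y = 387 - 0.341x into the first: x(1 - 0.849·0.341) = 758 - 0.849·387.
So x* = 429/0.71 = 604, and then y* = 387 - 0.341·604 = 181.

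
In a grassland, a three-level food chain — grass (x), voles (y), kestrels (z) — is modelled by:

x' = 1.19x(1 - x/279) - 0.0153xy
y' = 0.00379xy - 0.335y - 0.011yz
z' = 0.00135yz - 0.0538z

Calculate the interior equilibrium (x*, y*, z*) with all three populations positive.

From dz/dt = 0: 0.00135y* = 0.0538, so y* = 39.9.
From dx/dt = 0: 1.19(1 - x*/279) = 0.0153·39.9, giving x* = 279·(1 - 0.512) = 136.
From dy/dt = 0: 0.00379·136 - 0.335 = 0.011z*, so z* = 0.181/0.011 = 16.4.

x* ≈ 136, y* ≈ 39.9, z* ≈ 16.4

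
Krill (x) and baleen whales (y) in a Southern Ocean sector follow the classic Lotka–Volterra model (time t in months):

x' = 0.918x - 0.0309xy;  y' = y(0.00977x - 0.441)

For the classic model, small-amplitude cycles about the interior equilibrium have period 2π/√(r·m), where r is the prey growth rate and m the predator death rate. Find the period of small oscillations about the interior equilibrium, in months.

Here r = 0.918 and m = 0.441, so r·m = 0.405.
ω = √0.405 = 0.636 per month, hence T = 2π/ω ≈ 9.88 months.

T ≈ 9.88 months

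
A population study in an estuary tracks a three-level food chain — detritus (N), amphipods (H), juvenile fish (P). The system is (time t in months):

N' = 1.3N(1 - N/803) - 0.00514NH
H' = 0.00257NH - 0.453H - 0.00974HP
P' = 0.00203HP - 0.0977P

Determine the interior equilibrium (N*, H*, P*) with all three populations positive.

From dP/dt = 0: 0.00203H* = 0.0977, so H* = 48.1.
From dN/dt = 0: 1.3(1 - N*/803) = 0.00514·48.1, giving N* = 803·(1 - 0.19) = 650.
From dH/dt = 0: 0.00257·650 - 0.453 = 0.00974P*, so P* = 1.22/0.00974 = 125.

N* ≈ 650, H* ≈ 48.1, P* ≈ 125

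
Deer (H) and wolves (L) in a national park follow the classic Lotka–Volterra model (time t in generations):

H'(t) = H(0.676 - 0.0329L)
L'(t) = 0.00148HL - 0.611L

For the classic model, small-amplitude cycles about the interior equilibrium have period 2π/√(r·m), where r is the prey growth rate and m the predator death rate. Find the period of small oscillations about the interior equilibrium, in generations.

Here r = 0.676 and m = 0.611, so r·m = 0.413.
ω = √0.413 = 0.643 per generation, hence T = 2π/ω ≈ 9.78 generations.

T ≈ 9.78 generations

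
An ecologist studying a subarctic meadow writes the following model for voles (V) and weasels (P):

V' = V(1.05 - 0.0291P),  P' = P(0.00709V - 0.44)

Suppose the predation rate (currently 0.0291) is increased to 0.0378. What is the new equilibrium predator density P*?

P* ≈ 27.8

At the interior fixed point, setting dV/dt = 0 with V > 0 fixes P* = (prey growth rate)/(VP coefficient) — independent of the other coefficients.
With the change, P* = 1.05/0.0378 = 27.8; it falls from 36.1.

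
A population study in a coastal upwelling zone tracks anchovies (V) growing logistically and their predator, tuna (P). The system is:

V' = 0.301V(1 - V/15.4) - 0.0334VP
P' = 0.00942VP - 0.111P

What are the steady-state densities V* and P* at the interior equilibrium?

V* ≈ 11.8, P* ≈ 2.12

From dP/dt = 0 with P > 0: 0.00942V* = 0.111, so V* = 11.8.
Substitute into dV/dt = 0: 0.301(1 - 11.8/15.4) = 0.0334P*.
The bracket is 0.235, giving P* = 0.0707/0.0334 = 2.12.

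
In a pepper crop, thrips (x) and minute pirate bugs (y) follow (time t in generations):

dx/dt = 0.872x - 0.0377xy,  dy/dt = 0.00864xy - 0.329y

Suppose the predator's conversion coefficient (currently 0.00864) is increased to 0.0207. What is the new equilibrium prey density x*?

At the interior fixed point, setting dy/dt = 0 with y > 0 fixes x* = (predator death rate)/(xy coefficient) — independent of the other coefficients.
With the change, x* = 0.329/0.0207 = 15.9; it falls from 38.1.

x* ≈ 15.9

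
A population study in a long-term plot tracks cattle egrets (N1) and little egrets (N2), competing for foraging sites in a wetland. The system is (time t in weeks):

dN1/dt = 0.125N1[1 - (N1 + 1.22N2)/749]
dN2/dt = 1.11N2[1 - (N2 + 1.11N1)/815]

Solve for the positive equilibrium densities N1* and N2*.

N1* ≈ 693, N2* ≈ 46.3

Setting both brackets to zero gives the nullclines N1 + 1.22N2 = 749 and 1.11N1 + N2 = 815.
Substituting N2 = 815 - 1.11N1 into the first: N1(1 - 1.22·1.11) = 749 - 1.22·815.
So N1* = -245/-0.354 = 693, and then N2* = 815 - 1.11·693 = 46.3.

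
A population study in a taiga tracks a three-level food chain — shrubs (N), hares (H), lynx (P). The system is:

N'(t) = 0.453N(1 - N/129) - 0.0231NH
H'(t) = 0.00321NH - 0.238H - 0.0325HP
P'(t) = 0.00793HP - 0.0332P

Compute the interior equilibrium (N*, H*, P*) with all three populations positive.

From dP/dt = 0: 0.00793H* = 0.0332, so H* = 4.19.
From dN/dt = 0: 0.453(1 - N*/129) = 0.0231·4.19, giving N* = 129·(1 - 0.213) = 101.
From dH/dt = 0: 0.00321·101 - 0.238 = 0.0325P*, so P* = 0.0877/0.0325 = 2.7.

N* ≈ 101, H* ≈ 4.19, P* ≈ 2.7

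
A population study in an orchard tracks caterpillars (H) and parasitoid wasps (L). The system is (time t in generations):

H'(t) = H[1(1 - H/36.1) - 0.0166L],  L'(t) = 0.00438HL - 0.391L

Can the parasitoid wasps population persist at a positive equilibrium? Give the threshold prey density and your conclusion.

The predator equation gives dL/dt > 0 only when H > 0.391/0.00438 = 89.3.
Without the predator, H → K = 36.1. Since 36.1 < 89.3, the predator cannot invade.

Threshold H = 89.3; K < 89.3, so no, the predator goes extinct.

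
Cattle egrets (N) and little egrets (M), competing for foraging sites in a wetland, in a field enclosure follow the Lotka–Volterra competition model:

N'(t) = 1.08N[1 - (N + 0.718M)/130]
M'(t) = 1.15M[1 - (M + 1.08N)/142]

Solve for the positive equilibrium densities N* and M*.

N* ≈ 125, M* ≈ 7.13

Setting both brackets to zero gives the nullclines N + 0.718M = 130 and 1.08N + M = 142.
Substituting M = 142 - 1.08N into the first: N(1 - 0.718·1.08) = 130 - 0.718·142.
So N* = 28/0.225 = 125, and then M* = 142 - 1.08·125 = 7.13.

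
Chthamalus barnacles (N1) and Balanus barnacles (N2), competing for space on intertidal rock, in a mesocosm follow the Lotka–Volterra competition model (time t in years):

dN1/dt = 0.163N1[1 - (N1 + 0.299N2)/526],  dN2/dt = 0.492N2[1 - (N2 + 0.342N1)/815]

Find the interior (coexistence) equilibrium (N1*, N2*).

Setting both brackets to zero gives the nullclines N1 + 0.299N2 = 526 and 0.342N1 + N2 = 815.
Substituting N2 = 815 - 0.342N1 into the first: N1(1 - 0.299·0.342) = 526 - 0.299·815.
So N1* = 282/0.898 = 314, and then N2* = 815 - 0.342·314 = 707.

N1* ≈ 314, N2* ≈ 707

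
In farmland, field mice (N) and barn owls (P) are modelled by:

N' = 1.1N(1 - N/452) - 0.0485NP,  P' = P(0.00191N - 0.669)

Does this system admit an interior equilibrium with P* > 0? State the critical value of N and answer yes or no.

The predator equation gives dP/dt > 0 only when N > 0.669/0.00191 = 350.
Without the predator, N → K = 452. Since 452 > 350, the predator can invade and persist.

Threshold N = 350; K > 350, so yes, the predator persists.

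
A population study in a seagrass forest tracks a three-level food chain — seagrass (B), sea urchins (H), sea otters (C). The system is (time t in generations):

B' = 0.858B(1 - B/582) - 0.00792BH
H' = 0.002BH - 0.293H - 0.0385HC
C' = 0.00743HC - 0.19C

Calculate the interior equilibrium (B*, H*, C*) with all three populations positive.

B* ≈ 445, H* ≈ 25.6, C* ≈ 15.5

From dC/dt = 0: 0.00743H* = 0.19, so H* = 25.6.
From dB/dt = 0: 0.858(1 - B*/582) = 0.00792·25.6, giving B* = 582·(1 - 0.236) = 445.
From dH/dt = 0: 0.002·445 - 0.293 = 0.0385C*, so C* = 0.596/0.0385 = 15.5.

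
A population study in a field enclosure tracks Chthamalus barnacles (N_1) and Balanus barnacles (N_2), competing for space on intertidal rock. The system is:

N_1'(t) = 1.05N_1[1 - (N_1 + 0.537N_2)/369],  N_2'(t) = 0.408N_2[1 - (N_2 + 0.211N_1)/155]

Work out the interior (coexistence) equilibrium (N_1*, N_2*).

Setting both brackets to zero gives the nullclines N_1 + 0.537N_2 = 369 and 0.211N_1 + N_2 = 155.
Substituting N_2 = 155 - 0.211N_1 into the first: N_1(1 - 0.537·0.211) = 369 - 0.537·155.
So N_1* = 286/0.887 = 322, and then N_2* = 155 - 0.211·322 = 87.

N_1* ≈ 322, N_2* ≈ 87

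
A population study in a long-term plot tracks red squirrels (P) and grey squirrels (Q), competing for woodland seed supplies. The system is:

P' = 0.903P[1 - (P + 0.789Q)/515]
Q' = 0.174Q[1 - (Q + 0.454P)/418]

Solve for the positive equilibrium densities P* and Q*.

P* ≈ 289, Q* ≈ 287

Setting both brackets to zero gives the nullclines P + 0.789Q = 515 and 0.454P + Q = 418.
Substituting Q = 418 - 0.454P into the first: P(1 - 0.789·0.454) = 515 - 0.789·418.
So P* = 185/0.642 = 289, and then Q* = 418 - 0.454·289 = 287.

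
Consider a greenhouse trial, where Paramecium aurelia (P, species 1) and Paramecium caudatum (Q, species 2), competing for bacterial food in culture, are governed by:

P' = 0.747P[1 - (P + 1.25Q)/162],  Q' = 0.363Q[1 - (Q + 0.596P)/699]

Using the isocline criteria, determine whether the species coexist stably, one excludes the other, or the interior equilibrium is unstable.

Compare the nullcline intercepts: K1/α12 = 162/1.25 = 130 < K2 = 699; K2/α21 = 699/0.596 = 1170 > K1 = 162.
Since the inequalities point opposite ways, species 2 can invade but species 1 cannot.

species 2 excludes species 1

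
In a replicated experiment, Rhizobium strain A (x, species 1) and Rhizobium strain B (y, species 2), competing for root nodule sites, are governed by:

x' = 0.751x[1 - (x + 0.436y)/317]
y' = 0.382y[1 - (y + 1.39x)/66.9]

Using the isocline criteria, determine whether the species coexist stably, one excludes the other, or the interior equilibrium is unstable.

Compare the nullcline intercepts: K1/α12 = 317/0.436 = 727 > K2 = 66.9; K2/α21 = 66.9/1.39 = 48.1 < K1 = 317.
Since the inequalities point opposite ways, species 1 can invade but species 2 cannot.

species 1 excludes species 2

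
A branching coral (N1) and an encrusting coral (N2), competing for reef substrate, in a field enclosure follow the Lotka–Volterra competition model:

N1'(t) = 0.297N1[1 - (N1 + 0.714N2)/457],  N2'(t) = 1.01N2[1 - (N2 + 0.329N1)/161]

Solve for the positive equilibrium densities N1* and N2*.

N1* ≈ 447, N2* ≈ 13.9

Setting both brackets to zero gives the nullclines N1 + 0.714N2 = 457 and 0.329N1 + N2 = 161.
Substituting N2 = 161 - 0.329N1 into the first: N1(1 - 0.714·0.329) = 457 - 0.714·161.
So N1* = 342/0.765 = 447, and then N2* = 161 - 0.329·447 = 13.9.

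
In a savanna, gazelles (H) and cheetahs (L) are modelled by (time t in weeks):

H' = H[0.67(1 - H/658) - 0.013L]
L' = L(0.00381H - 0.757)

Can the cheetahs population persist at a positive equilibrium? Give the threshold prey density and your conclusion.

Threshold H = 199; K > 199, so yes, the predator persists.

The predator equation gives dL/dt > 0 only when H > 0.757/0.00381 = 199.
Without the predator, H → K = 658. Since 658 > 199, the predator can invade and persist.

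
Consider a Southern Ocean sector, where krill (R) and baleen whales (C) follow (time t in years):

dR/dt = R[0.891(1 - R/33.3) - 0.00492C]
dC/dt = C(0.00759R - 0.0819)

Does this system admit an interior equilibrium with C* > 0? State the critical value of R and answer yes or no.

The predator equation gives dC/dt > 0 only when R > 0.0819/0.00759 = 10.8.
Without the predator, R → K = 33.3. Since 33.3 > 10.8, the predator can invade and persist.

Threshold R = 10.8; K > 10.8, so yes, the predator persists.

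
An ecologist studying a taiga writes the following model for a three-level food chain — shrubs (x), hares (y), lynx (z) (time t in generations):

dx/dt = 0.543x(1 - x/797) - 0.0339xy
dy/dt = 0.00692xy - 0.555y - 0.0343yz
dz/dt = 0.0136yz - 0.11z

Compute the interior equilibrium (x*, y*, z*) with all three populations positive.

From dz/dt = 0: 0.0136y* = 0.11, so y* = 8.09.
From dx/dt = 0: 0.543(1 - x*/797) = 0.0339·8.09, giving x* = 797·(1 - 0.505) = 395.
From dy/dt = 0: 0.00692·395 - 0.555 = 0.0343z*, so z* = 2.18/0.0343 = 63.4.

x* ≈ 395, y* ≈ 8.09, z* ≈ 63.4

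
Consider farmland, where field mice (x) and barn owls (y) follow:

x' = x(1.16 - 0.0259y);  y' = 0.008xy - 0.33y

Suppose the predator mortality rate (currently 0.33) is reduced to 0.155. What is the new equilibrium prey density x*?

At the interior fixed point, setting dy/dt = 0 with y > 0 fixes x* = (predator death rate)/(xy coefficient) — independent of the other coefficients.
With the change, x* = 0.155/0.008 = 19.4; it falls from 41.2.

x* ≈ 19.4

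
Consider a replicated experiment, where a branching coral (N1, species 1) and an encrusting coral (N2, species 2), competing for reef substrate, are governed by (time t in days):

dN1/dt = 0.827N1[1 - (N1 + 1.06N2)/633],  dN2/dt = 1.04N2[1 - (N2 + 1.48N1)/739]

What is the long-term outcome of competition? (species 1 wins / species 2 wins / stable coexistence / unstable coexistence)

Compare the nullcline intercepts: K1/α12 = 633/1.06 = 597 < K2 = 739; K2/α21 = 739/1.48 = 499 < K1 = 633.
Since both are reversed, neither can invade when rare; the interior point is a saddle.

unstable coexistence (outcome depends on initial conditions)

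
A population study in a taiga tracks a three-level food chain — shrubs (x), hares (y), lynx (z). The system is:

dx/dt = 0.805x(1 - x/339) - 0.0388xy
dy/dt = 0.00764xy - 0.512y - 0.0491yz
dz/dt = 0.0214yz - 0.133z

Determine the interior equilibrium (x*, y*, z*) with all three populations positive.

x* ≈ 237, y* ≈ 6.21, z* ≈ 26.5

From dz/dt = 0: 0.0214y* = 0.133, so y* = 6.21.
From dx/dt = 0: 0.805(1 - x*/339) = 0.0388·6.21, giving x* = 339·(1 - 0.3) = 237.
From dy/dt = 0: 0.00764·237 - 0.512 = 0.0491z*, so z* = 1.3/0.0491 = 26.5.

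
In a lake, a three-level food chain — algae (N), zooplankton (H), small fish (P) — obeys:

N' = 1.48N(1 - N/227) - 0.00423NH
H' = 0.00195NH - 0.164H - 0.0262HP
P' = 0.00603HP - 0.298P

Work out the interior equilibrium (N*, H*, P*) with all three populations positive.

From dP/dt = 0: 0.00603H* = 0.298, so H* = 49.4.
From dN/dt = 0: 1.48(1 - N*/227) = 0.00423·49.4, giving N* = 227·(1 - 0.141) = 195.
From dH/dt = 0: 0.00195·195 - 0.164 = 0.0262P*, so P* = 0.216/0.0262 = 8.25.

N* ≈ 195, H* ≈ 49.4, P* ≈ 8.25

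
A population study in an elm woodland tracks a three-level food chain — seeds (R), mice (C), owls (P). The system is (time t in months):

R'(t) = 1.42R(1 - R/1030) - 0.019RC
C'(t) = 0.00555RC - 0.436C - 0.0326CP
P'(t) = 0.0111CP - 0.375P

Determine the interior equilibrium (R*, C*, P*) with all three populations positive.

R* ≈ 564, C* ≈ 33.8, P* ≈ 82.7

From dP/dt = 0: 0.0111C* = 0.375, so C* = 33.8.
From dR/dt = 0: 1.42(1 - R*/1030) = 0.019·33.8, giving R* = 1030·(1 - 0.452) = 564.
From dC/dt = 0: 0.00555·564 - 0.436 = 0.0326P*, so P* = 2.7/0.0326 = 82.7.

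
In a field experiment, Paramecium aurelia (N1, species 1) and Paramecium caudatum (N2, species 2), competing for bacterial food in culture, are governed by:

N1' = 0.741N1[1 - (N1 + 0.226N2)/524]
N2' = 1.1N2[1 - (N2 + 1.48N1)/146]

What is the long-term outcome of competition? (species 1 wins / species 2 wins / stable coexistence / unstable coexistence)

species 1 excludes species 2

Compare the nullcline intercepts: K1/α12 = 524/0.226 = 2320 > K2 = 146; K2/α21 = 146/1.48 = 98.6 < K1 = 524.
Since the inequalities point opposite ways, species 1 can invade but species 2 cannot.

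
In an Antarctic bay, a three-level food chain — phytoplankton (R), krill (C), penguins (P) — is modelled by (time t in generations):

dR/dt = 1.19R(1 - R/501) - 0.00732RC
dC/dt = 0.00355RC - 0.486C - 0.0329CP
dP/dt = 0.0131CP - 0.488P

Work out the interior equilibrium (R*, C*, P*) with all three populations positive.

From dP/dt = 0: 0.0131C* = 0.488, so C* = 37.3.
From dR/dt = 0: 1.19(1 - R*/501) = 0.00732·37.3, giving R* = 501·(1 - 0.229) = 386.
From dC/dt = 0: 0.00355·386 - 0.486 = 0.0329P*, so P* = 0.885/0.0329 = 26.9.

R* ≈ 386, C* ≈ 37.3, P* ≈ 26.9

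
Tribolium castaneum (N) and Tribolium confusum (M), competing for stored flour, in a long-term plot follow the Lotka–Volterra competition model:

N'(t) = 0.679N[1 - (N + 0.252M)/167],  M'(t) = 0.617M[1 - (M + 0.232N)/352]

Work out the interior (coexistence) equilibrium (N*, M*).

Setting both brackets to zero gives the nullclines N + 0.252M = 167 and 0.232N + M = 352.
Substituting M = 352 - 0.232N into the first: N(1 - 0.252·0.232) = 167 - 0.252·352.
So N* = 78.3/0.942 = 83.2, and then M* = 352 - 0.232·83.2 = 333.

N* ≈ 83.2, M* ≈ 333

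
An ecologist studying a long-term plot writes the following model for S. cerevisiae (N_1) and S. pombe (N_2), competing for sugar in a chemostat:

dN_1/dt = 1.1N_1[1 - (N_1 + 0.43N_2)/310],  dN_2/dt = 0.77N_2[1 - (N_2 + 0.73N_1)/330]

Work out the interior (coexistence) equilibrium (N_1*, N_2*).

N_1* ≈ 245, N_2* ≈ 151

Setting both brackets to zero gives the nullclines N_1 + 0.43N_2 = 310 and 0.73N_1 + N_2 = 330.
Substituting N_2 = 330 - 0.73N_1 into the first: N_1(1 - 0.43·0.73) = 310 - 0.43·330.
So N_1* = 168/0.686 = 245, and then N_2* = 330 - 0.73·245 = 151.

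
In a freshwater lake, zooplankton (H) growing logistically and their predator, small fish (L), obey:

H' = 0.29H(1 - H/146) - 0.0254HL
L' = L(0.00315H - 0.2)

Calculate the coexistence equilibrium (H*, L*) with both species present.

From dL/dt = 0 with L > 0: 0.00315H* = 0.2, so H* = 63.5.
Substitute into dH/dt = 0: 0.29(1 - 63.5/146) = 0.0254L*.
The bracket is 0.565, giving L* = 0.164/0.0254 = 6.45.

H* ≈ 63.5, L* ≈ 6.45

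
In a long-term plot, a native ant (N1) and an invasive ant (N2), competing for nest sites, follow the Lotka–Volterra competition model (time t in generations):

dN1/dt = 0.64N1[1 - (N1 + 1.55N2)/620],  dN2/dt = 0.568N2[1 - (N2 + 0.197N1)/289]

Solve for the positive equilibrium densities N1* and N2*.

Setting both brackets to zero gives the nullclines N1 + 1.55N2 = 620 and 0.197N1 + N2 = 289.
Substituting N2 = 289 - 0.197N1 into the first: N1(1 - 1.55·0.197) = 620 - 1.55·289.
So N1* = 172/0.695 = 248, and then N2* = 289 - 0.197·248 = 240.

N1* ≈ 248, N2* ≈ 240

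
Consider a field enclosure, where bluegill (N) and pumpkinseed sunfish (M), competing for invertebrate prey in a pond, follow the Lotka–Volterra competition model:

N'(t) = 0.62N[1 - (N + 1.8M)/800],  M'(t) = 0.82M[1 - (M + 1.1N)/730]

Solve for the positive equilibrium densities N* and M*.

N* ≈ 524, M* ≈ 153

Setting both brackets to zero gives the nullclines N + 1.8M = 800 and 1.1N + M = 730.
Substituting M = 730 - 1.1N into the first: N(1 - 1.8·1.1) = 800 - 1.8·730.
So N* = -514/-0.98 = 524, and then M* = 730 - 1.1·524 = 153.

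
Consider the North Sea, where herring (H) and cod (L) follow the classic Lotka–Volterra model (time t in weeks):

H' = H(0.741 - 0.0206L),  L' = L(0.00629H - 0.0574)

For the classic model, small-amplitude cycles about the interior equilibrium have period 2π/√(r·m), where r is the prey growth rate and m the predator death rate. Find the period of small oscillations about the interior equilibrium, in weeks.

Here r = 0.741 and m = 0.0574, so r·m = 0.0425.
ω = √0.0425 = 0.206 per week, hence T = 2π/ω ≈ 30.5 weeks.

T ≈ 30.5 weeks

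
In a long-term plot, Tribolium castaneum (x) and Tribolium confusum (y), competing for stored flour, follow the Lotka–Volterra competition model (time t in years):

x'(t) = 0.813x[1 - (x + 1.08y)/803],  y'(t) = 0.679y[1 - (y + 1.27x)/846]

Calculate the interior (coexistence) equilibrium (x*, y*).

x* ≈ 298, y* ≈ 468

Setting both brackets to zero gives the nullclines x + 1.08y = 803 and 1.27x + y = 846.
Substituting y = 846 - 1.27x into the first: x(1 - 1.08·1.27) = 803 - 1.08·846.
So x* = -111/-0.372 = 298, and then y* = 846 - 1.27·298 = 468.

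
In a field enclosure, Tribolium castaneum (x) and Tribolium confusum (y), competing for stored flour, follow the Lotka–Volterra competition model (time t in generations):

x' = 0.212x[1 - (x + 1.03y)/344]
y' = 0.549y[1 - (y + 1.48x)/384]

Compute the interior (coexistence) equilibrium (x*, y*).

x* ≈ 98.2, y* ≈ 239

Setting both brackets to zero gives the nullclines x + 1.03y = 344 and 1.48x + y = 384.
Substituting y = 384 - 1.48x into the first: x(1 - 1.03·1.48) = 344 - 1.03·384.
So x* = -51.5/-0.524 = 98.2, and then y* = 384 - 1.48·98.2 = 239.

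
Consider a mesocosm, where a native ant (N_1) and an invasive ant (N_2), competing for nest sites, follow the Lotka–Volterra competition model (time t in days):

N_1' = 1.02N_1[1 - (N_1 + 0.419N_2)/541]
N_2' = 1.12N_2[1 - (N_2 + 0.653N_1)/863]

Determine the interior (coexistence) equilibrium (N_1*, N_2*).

Setting both brackets to zero gives the nullclines N_1 + 0.419N_2 = 541 and 0.653N_1 + N_2 = 863.
Substituting N_2 = 863 - 0.653N_1 into the first: N_1(1 - 0.419·0.653) = 541 - 0.419·863.
So N_1* = 179/0.726 = 247, and then N_2* = 863 - 0.653·247 = 702.

N_1* ≈ 247, N_2* ≈ 702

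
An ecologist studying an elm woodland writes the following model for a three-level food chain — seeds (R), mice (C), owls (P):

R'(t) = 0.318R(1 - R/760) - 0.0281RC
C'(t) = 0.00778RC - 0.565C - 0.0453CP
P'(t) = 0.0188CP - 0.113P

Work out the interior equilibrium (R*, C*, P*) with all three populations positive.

R* ≈ 356, C* ≈ 6.01, P* ≈ 48.7

From dP/dt = 0: 0.0188C* = 0.113, so C* = 6.01.
From dR/dt = 0: 0.318(1 - R*/760) = 0.0281·6.01, giving R* = 760·(1 - 0.531) = 356.
From dC/dt = 0: 0.00778·356 - 0.565 = 0.0453P*, so P* = 2.21/0.0453 = 48.7.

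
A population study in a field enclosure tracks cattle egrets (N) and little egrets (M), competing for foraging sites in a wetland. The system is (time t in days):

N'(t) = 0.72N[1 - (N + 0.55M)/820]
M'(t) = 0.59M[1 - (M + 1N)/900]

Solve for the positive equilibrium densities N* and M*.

Setting both brackets to zero gives the nullclines N + 0.55M = 820 and 1N + M = 900.
Substituting M = 900 - 1N into the first: N(1 - 0.55·1) = 820 - 0.55·900.
So N* = 325/0.45 = 722, and then M* = 900 - 1·722 = 178.

N* ≈ 722, M* ≈ 178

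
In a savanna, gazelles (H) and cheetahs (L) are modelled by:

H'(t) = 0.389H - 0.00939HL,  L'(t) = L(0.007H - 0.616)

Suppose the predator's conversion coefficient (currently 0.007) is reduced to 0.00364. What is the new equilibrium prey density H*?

At the interior fixed point, setting dL/dt = 0 with L > 0 fixes H* = (predator death rate)/(HL coefficient) — independent of the other coefficients.
With the change, H* = 0.616/0.00364 = 169; it rises from 88.

H* ≈ 169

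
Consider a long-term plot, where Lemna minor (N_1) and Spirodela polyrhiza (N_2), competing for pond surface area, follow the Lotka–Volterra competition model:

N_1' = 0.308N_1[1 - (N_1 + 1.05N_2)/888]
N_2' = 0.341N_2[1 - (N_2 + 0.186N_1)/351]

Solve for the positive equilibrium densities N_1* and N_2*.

Setting both brackets to zero gives the nullclines N_1 + 1.05N_2 = 888 and 0.186N_1 + N_2 = 351.
Substituting N_2 = 351 - 0.186N_1 into the first: N_1(1 - 1.05·0.186) = 888 - 1.05·351.
So N_1* = 519/0.805 = 646, and then N_2* = 351 - 0.186·646 = 231.

N_1* ≈ 646, N_2* ≈ 231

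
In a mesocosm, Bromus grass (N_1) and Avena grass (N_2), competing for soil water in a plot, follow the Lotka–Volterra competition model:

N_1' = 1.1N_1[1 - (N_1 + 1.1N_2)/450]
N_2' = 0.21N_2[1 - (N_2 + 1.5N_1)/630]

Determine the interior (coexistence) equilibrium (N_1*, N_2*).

Setting both brackets to zero gives the nullclines N_1 + 1.1N_2 = 450 and 1.5N_1 + N_2 = 630.
Substituting N_2 = 630 - 1.5N_1 into the first: N_1(1 - 1.1·1.5) = 450 - 1.1·630.
So N_1* = -243/-0.65 = 374, and then N_2* = 630 - 1.5·374 = 69.2.

N_1* ≈ 374, N_2* ≈ 69.2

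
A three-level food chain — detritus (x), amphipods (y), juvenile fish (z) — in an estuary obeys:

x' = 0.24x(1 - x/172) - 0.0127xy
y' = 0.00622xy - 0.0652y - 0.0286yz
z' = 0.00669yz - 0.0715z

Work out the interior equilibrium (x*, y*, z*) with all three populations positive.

From dz/dt = 0: 0.00669y* = 0.0715, so y* = 10.7.
From dx/dt = 0: 0.24(1 - x*/172) = 0.0127·10.7, giving x* = 172·(1 - 0.566) = 74.7.
From dy/dt = 0: 0.00622·74.7 - 0.0652 = 0.0286z*, so z* = 0.4/0.0286 = 14.

x* ≈ 74.7, y* ≈ 10.7, z* ≈ 14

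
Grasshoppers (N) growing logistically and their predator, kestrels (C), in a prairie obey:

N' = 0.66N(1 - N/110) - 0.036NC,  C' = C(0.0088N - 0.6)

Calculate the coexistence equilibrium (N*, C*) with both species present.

From dC/dt = 0 with C > 0: 0.0088N* = 0.6, so N* = 68.2.
Substitute into dN/dt = 0: 0.66(1 - 68.2/110) = 0.036C*.
The bracket is 0.38, giving C* = 0.251/0.036 = 6.97.

N* ≈ 68.2, C* ≈ 6.97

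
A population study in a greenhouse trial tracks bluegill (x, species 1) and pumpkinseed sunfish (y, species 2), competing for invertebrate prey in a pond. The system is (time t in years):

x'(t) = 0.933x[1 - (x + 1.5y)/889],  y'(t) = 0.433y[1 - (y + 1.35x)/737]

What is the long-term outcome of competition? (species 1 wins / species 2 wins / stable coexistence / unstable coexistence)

Compare the nullcline intercepts: K1/α12 = 889/1.5 = 593 < K2 = 737; K2/α21 = 737/1.35 = 546 < K1 = 889.
Since both are reversed, neither can invade when rare; the interior point is a saddle.

unstable coexistence (outcome depends on initial conditions)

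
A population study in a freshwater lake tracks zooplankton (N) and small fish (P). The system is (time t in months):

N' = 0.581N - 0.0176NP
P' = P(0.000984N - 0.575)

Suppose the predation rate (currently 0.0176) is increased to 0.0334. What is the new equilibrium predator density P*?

At the interior fixed point, setting dN/dt = 0 with N > 0 fixes P* = (prey growth rate)/(NP coefficient) — independent of the other coefficients.
With the change, P* = 0.581/0.0334 = 17.4; it falls from 33.

P* ≈ 17.4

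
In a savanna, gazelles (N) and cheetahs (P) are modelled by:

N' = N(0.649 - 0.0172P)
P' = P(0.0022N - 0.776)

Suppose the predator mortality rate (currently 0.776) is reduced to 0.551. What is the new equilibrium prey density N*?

N* ≈ 250

At the interior fixed point, setting dP/dt = 0 with P > 0 fixes N* = (predator death rate)/(NP coefficient) — independent of the other coefficients.
With the change, N* = 0.551/0.0022 = 250; it falls from 353.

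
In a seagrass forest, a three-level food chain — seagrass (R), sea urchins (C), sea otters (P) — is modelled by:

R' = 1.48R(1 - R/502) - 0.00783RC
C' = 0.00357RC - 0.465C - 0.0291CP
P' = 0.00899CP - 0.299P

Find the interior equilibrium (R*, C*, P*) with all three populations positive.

From dP/dt = 0: 0.00899C* = 0.299, so C* = 33.3.
From dR/dt = 0: 1.48(1 - R*/502) = 0.00783·33.3, giving R* = 502·(1 - 0.176) = 414.
From dC/dt = 0: 0.00357·414 - 0.465 = 0.0291P*, so P* = 1.01/0.0291 = 34.8.

R* ≈ 414, C* ≈ 33.3, P* ≈ 34.8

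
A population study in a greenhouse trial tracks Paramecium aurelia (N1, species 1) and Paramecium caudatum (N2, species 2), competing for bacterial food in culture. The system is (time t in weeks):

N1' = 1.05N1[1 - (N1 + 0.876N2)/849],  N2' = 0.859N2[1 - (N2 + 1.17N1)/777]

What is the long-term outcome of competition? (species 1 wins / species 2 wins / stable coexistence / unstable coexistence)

Compare the nullcline intercepts: K1/α12 = 849/0.876 = 969 > K2 = 777; K2/α21 = 777/1.17 = 664 < K1 = 849.
Since the inequalities point opposite ways, species 1 can invade but species 2 cannot.

species 1 excludes species 2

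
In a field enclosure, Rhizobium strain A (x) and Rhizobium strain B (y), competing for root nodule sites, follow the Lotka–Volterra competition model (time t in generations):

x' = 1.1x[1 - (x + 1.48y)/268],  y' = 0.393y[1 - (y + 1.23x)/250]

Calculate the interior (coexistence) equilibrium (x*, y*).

x* ≈ 124, y* ≈ 97.1

Setting both brackets to zero gives the nullclines x + 1.48y = 268 and 1.23x + y = 250.
Substituting y = 250 - 1.23x into the first: x(1 - 1.48·1.23) = 268 - 1.48·250.
So x* = -102/-0.82 = 124, and then y* = 250 - 1.23·124 = 97.1.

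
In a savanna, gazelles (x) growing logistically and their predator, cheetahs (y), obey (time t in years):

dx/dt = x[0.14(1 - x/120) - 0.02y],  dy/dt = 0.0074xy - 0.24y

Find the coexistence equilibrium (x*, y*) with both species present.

From dy/dt = 0 with y > 0: 0.0074x* = 0.24, so x* = 32.4.
Substitute into dx/dt = 0: 0.14(1 - 32.4/120) = 0.02y*.
The bracket is 0.73, giving y* = 0.102/0.02 = 5.11.

x* ≈ 32.4, y* ≈ 5.11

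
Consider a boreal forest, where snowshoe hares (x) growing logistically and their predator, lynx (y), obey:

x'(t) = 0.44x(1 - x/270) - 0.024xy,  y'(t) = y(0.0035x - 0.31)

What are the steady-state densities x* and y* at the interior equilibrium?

From dy/dt = 0 with y > 0: 0.0035x* = 0.31, so x* = 88.6.
Substitute into dx/dt = 0: 0.44(1 - 88.6/270) = 0.024y*.
The bracket is 0.672, giving y* = 0.296/0.024 = 12.3.

x* ≈ 88.6, y* ≈ 12.3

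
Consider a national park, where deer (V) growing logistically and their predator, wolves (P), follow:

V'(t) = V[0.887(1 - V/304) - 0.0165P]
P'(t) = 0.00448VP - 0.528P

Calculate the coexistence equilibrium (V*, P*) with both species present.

From dP/dt = 0 with P > 0: 0.00448V* = 0.528, so V* = 118.
Substitute into dV/dt = 0: 0.887(1 - 118/304) = 0.0165P*.
The bracket is 0.612, giving P* = 0.543/0.0165 = 32.9.

V* ≈ 118, P* ≈ 32.9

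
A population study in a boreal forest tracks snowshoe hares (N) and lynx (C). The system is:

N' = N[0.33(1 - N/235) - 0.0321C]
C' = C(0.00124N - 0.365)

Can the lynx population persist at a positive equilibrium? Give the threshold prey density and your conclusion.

Threshold N = 294; K < 294, so no, the predator goes extinct.

The predator equation gives dC/dt > 0 only when N > 0.365/0.00124 = 294.
Without the predator, N → K = 235. Since 235 < 294, the predator cannot invade.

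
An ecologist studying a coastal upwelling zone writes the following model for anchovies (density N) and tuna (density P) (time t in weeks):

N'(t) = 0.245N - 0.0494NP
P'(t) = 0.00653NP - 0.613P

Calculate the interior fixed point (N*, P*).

Set dP/dt = 0 with P > 0: 0.00653N - 0.613 = 0, so N* = 0.613/0.00653 = 93.9.
Set dN/dt = 0 with N > 0: 0.245 - 0.0494P = 0, so P* = 0.245/0.0494 = 4.96.

N* ≈ 93.9, P* ≈ 4.96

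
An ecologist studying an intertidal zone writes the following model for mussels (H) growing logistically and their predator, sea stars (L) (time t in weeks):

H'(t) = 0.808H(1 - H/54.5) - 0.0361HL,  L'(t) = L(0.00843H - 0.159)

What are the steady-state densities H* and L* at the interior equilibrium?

From dL/dt = 0 with L > 0: 0.00843H* = 0.159, so H* = 18.9.
Substitute into dH/dt = 0: 0.808(1 - 18.9/54.5) = 0.0361L*.
The bracket is 0.654, giving L* = 0.528/0.0361 = 14.6.

H* ≈ 18.9, L* ≈ 14.6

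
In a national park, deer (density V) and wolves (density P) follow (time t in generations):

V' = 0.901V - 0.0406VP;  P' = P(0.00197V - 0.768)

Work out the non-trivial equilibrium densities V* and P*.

Set dP/dt = 0 with P > 0: 0.00197V - 0.768 = 0, so V* = 0.768/0.00197 = 390.
Set dV/dt = 0 with V > 0: 0.901 - 0.0406P = 0, so P* = 0.901/0.0406 = 22.2.

V* ≈ 390, P* ≈ 22.2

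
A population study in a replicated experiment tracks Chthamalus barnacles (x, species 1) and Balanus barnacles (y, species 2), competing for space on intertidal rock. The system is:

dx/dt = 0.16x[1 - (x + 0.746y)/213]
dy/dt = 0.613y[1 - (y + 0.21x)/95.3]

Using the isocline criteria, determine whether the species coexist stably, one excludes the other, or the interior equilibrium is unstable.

Compare the nullcline intercepts: K1/α12 = 213/0.746 = 286 > K2 = 95.3; K2/α21 = 95.3/0.21 = 454 > K1 = 213.
Since both inequalities hold, each species can invade when rare, so the interior equilibrium is stable.

stable coexistence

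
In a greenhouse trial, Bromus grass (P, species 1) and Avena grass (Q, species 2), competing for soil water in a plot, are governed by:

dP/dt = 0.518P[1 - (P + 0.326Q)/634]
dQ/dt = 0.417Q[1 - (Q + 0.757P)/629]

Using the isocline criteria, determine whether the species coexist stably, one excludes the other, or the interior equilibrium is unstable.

stable coexistence

Compare the nullcline intercepts: K1/α12 = 634/0.326 = 1940 > K2 = 629; K2/α21 = 629/0.757 = 831 > K1 = 634.
Since both inequalities hold, each species can invade when rare, so the interior equilibrium is stable.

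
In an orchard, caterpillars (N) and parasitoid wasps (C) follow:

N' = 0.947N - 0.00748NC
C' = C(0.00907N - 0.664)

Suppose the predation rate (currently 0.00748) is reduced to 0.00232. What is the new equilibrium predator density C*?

C* ≈ 408

At the interior fixed point, setting dN/dt = 0 with N > 0 fixes C* = (prey growth rate)/(NC coefficient) — independent of the other coefficients.
With the change, C* = 0.947/0.00232 = 408; it rises from 127.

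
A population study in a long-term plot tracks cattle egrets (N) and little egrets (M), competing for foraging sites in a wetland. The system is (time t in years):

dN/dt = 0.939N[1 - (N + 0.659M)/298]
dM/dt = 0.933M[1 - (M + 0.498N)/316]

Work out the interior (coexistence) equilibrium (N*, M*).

N* ≈ 134, M* ≈ 249

Setting both brackets to zero gives the nullclines N + 0.659M = 298 and 0.498N + M = 316.
Substituting M = 316 - 0.498N into the first: N(1 - 0.659·0.498) = 298 - 0.659·316.
So N* = 89.8/0.672 = 134, and then M* = 316 - 0.498·134 = 249.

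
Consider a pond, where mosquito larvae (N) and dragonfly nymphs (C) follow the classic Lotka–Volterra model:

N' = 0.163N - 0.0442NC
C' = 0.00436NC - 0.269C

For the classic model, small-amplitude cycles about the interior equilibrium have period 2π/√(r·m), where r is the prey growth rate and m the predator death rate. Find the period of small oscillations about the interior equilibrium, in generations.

Here r = 0.163 and m = 0.269, so r·m = 0.0438.
ω = √0.0438 = 0.209 per generation, hence T = 2π/ω ≈ 30 generations.

T ≈ 30 generations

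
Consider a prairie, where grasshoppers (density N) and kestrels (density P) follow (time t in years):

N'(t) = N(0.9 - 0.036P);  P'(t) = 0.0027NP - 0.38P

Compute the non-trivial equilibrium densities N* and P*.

N* ≈ 141, P* ≈ 25

Set dP/dt = 0 with P > 0: 0.0027N - 0.38 = 0, so N* = 0.38/0.0027 = 141.
Set dN/dt = 0 with N > 0: 0.9 - 0.036P = 0, so P* = 0.9/0.036 = 25.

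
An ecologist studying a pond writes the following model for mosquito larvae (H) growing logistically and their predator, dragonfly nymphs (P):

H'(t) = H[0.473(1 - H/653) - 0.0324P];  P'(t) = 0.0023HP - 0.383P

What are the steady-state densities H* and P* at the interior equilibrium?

H* ≈ 167, P* ≈ 10.9

From dP/dt = 0 with P > 0: 0.0023H* = 0.383, so H* = 167.
Substitute into dH/dt = 0: 0.473(1 - 167/653) = 0.0324P*.
The bracket is 0.745, giving P* = 0.352/0.0324 = 10.9.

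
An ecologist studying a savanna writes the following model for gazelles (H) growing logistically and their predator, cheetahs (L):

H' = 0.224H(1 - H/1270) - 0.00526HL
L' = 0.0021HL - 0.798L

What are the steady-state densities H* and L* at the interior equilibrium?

From dL/dt = 0 with L > 0: 0.0021H* = 0.798, so H* = 380.
Substitute into dH/dt = 0: 0.224(1 - 380/1270) = 0.00526L*.
The bracket is 0.701, giving L* = 0.157/0.00526 = 29.8.

H* ≈ 380, L* ≈ 29.8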